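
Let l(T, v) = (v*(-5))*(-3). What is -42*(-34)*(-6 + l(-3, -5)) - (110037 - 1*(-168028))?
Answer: -393733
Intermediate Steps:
l(T, v) = 15*v (l(T, v) = -5*v*(-3) = 15*v)
-42*(-34)*(-6 + l(-3, -5)) - (110037 - 1*(-168028)) = -42*(-34)*(-6 + 15*(-5)) - (110037 - 1*(-168028)) = -(-1428)*(-6 - 75) - (110037 + 168028) = -(-1428)*(-81) - 1*278065 = -1*115668 - 278065 = -115668 - 278065 = -393733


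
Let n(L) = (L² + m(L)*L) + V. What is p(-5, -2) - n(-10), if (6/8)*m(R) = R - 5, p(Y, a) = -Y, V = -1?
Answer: -294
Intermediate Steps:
m(R) = -20/3 + 4*R/3 (m(R) = 4*(R - 5)/3 = 4*(-5 + R)/3 = -20/3 + 4*R/3)
n(L) = -1 + L² + L*(-20/3 + 4*L/3) (n(L) = (L² + (-20/3 + 4*L/3)*L) - 1 = (L² + L*(-20/3 + 4*L/3)) - 1 = -1 + L² + L*(-20/3 + 4*L/3))
p(-5, -2) - n(-10) = -1*(-5) - (-1 - 20/3*(-10) + (7/3)*(-10)²) = 5 - (-1 + 200/3 + (7/3)*100) = 5 - (-1 + 200/3 + 700/3) = 5 - 1*299 = 5 - 299 = -294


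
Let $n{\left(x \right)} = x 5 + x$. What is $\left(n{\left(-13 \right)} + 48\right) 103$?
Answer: $-3090$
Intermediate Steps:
$n{\left(x \right)} = 6 x$ ($n{\left(x \right)} = 5 x + x = 6 x$)
$\left(n{\left(-13 \right)} + 48\right) 103 = \left(6 \left(-13\right) + 48\right) 103 = \left(-78 + 48\right) 103 = \left(-30\right) 103 = -3090$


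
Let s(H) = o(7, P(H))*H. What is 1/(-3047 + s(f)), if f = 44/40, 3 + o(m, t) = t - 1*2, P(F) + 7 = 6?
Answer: -5/15268 ≈ -0.00032748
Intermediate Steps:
P(F) = -1 (P(F) = -7 + 6 = -1)
o(m, t) = -5 + t (o(m, t) = -3 + (t - 1*2) = -3 + (t - 2) = -3 + (-2 + t) = -5 + t)
f = 11/10 (f = 44*(1/40) = 11/10 ≈ 1.1000)
s(H) = -6*H (s(H) = (-5 - 1)*H = -6*H)
1/(-3047 + s(f)) = 1/(-3047 - 6*11/10) = 1/(-3047 - 33/5) = 1/(-15268/5) = -5/15268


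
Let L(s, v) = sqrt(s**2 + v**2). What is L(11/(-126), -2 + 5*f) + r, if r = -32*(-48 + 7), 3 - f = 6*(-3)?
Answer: 1312 + sqrt(168428605)/126 ≈ 1415.0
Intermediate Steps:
f = 21 (f = 3 - 6*(-3) = 3 - 1*(-18) = 3 + 18 = 21)
r = 1312 (r = -32*(-41) = 1312)
L(11/(-126), -2 + 5*f) + r = sqrt((11/(-126))**2 + (-2 + 5*21)**2) + 1312 = sqrt((11*(-1/126))**2 + (-2 + 105)**2) + 1312 = sqrt((-11/126)**2 + 103**2) + 1312 = sqrt(121/15876 + 10609) + 1312 = sqrt(168428605/15876) + 1312 = sqrt(168428605)/126 + 1312 = 1312 + sqrt(168428605)/126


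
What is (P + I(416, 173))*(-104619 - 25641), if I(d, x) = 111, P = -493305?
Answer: 64243450440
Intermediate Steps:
(P + I(416, 173))*(-104619 - 25641) = (-493305 + 111)*(-104619 - 25641) = -493194*(-130260) = 64243450440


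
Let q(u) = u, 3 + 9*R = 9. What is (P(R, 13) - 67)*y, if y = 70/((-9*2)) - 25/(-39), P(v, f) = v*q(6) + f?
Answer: 19000/117 ≈ 162.39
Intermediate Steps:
R = 2/3 (R = -1/3 + (1/9)*9 = -1/3 + 1 = 2/3 ≈ 0.66667)
P(v, f) = f + 6*v (P(v, f) = v*6 + f = 6*v + f = f + 6*v)
y = -380/117 (y = 70/(-18) - 25*(-1/39) = 70*(-1/18) + 25/39 = -35/9 + 25/39 = -380/117 ≈ -3.2479)
(P(R, 13) - 67)*y = ((13 + 6*(2/3)) - 67)*(-380/117) = ((13 + 4) - 67)*(-380/117) = (17 - 67)*(-380/117) = -50*(-380/117) = 19000/117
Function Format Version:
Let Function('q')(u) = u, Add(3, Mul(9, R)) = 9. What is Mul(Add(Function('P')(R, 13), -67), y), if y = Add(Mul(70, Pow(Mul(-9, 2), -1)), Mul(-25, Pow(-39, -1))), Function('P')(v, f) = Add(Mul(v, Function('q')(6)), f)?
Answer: Rational(19000, 117) ≈ 162.39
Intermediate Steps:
R = Rational(2, 3) (R = Add(Rational(-1, 3), Mul(Rational(1, 9), 9)) = Add(Rational(-1, 3), 1) = Rational(2, 3) ≈ 0.66667)
Function('P')(v, f) = Add(f, Mul(6, v)) (Function('P')(v, f) = Add(Mul(v, 6), f) = Add(Mul(6, v), f) = Add(f, Mul(6, v)))
y = Rational(-380, 117) (y = Add(Mul(70, Pow(-18, -1)), Mul(-25, Rational(-1, 39))) = Add(Mul(70, Rational(-1, 18)), Rational(25, 39)) = Add(Rational(-35, 9), Rational(25, 39)) = Rational(-380, 117) ≈ -3.2479)
Mul(Add(Function('P')(R, 13), -67), y) = Mul(Add(Add(13, Mul(6, Rational(2, 3))), -67), Rational(-380, 117)) = Mul(Add(Add(13, 4), -67), Rational(-380, 117)) = Mul(Add(17, -67), Rational(-380, 117)) = Mul(-50, Rational(-380, 117)) = Rational(19000, 117)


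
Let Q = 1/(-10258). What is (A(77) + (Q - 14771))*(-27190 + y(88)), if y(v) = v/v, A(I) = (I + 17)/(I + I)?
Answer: 317203966011393/789866 ≈ 4.0159e+8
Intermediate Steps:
Q = -1/10258 ≈ -9.7485e-5
A(I) = (17 + I)/(2*I) (A(I) = (17 + I)/((2*I)) = (17 + I)*(1/(2*I)) = (17 + I)/(2*I))
y(v) = 1
(A(77) + (Q - 14771))*(-27190 + y(88)) = ((½)*(17 + 77)/77 + (-1/10258 - 14771))*(-27190 + 1) = ((½)*(1/77)*94 - 151520919/10258)*(-27189) = (47/77 - 151520919/10258)*(-27189) = -11666628637/789866*(-27189) = 317203966011393/789866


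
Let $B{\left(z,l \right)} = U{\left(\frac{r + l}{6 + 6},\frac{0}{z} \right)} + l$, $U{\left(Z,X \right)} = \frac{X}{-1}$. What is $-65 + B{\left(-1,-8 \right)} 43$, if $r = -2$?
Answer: $-409$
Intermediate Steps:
$U{\left(Z,X \right)} = - X$ ($U{\left(Z,X \right)} = X \left(-1\right) = - X$)
$B{\left(z,l \right)} = l$ ($B{\left(z,l \right)} = - \frac{0}{z} + l = \left(-1\right) 0 + l = 0 + l = l$)
$-65 + B{\left(-1,-8 \right)} 43 = -65 - 344 = -409$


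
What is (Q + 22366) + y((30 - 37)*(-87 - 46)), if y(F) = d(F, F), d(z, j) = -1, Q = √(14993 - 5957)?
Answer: 22365 + 6*√251 ≈ 22460.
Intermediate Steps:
Q = 6*√251 (Q = √9036 = 6*√251 ≈ 95.058)
y(F) = -1
(Q + 22366) + y((30 - 37)*(-87 - 46)) = (6*√251 + 22366) - 1 = (22366 + 6*√251) - 1 = 22365 + 6*√251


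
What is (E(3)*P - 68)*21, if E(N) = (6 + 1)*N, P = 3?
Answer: -105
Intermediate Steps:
E(N) = 7*N
(E(3)*P - 68)*21 = ((7*3)*3 - 68)*21 = (21*3 - 68)*21 = (63 - 68)*21 = -5*21 = -105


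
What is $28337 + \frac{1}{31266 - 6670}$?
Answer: $\frac{696976853}{24596} \approx 28337.0$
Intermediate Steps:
$28337 + \frac{1}{31266 - 6670} = 28337 + \frac{1}{24596} = \frac{696976853}{24596}$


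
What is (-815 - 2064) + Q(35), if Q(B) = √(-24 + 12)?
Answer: -2879 + 2*I*√3 ≈ -2879.0 + 3.4641*I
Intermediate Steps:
Q(B) = 2*I*√3 (Q(B) = √(-12) = 2*I*√3)
(-815 - 2064) + Q(35) = (-815 - 2064) + 2*I*√3 = -2879 + 2*I*√3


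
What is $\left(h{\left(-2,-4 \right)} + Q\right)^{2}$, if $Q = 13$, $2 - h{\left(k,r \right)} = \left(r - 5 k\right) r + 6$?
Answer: $1089$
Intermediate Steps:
$h{\left(k,r \right)} = -4 - r \left(r - 5 k\right)$ ($h{\left(k,r \right)} = 2 - \left(\left(r - 5 k\right) r + 6\right) = 2 - \left(r \left(r - 5 k\right) + 6\right) = 2 - \left(6 + r \left(r - 5 k\right)\right) = -4 - r \left(r - 5 k\right)$)
$\left(h{\left(-2,-4 \right)} + Q\right)^{2} = \left(\left(-4 - \left(-4\right)^{2} + 5 \left(-2\right) \left(-4\right)\right) + 13\right)^{2} = \left(\left(-4 - 16 + 40\right) + 13\right)^{2} = \left(20 + 13\right)^{2} = 33^{2} = 1089$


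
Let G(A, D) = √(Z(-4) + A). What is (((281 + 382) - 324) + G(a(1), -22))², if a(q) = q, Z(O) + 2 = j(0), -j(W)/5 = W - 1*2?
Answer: 116964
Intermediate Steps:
j(W) = 10 - 5*W (j(W) = -5*(W - 1*2) = -5*(W - 2) = -5*(-2 + W) = 10 - 5*W)
Z(O) = 8 (Z(O) = -2 + (10 - 5*0) = -2 + (10 + 0) = -2 + 10 = 8)
G(A, D) = √(8 + A)
(((281 + 382) - 324) + G(a(1), -22))² = (((281 + 382) - 324) + √(8 + 1))² = ((663 - 324) + √9)² = (339 + 3)² = 342² = 116964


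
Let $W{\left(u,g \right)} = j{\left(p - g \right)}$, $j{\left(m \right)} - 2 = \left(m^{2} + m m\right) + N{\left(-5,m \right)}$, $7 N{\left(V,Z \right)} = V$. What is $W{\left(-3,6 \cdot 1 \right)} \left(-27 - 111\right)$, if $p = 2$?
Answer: $- \frac{32154}{7} \approx -4593.4$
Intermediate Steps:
$N{\left(V,Z \right)} = \frac{V}{7}$
$j{\left(m \right)} = \frac{9}{7} + 2 m^{2}$ ($j{\left(m \right)} = 2 + \left(\left(m^{2} + m m\right) + \frac{1}{7} \left(-5\right)\right) = 2 + \left(\left(m^{2} + m^{2}\right) - \frac{5}{7}\right) = 2 + \left(2 m^{2} - \frac{5}{7}\right) = 2 + \left(- \frac{5}{7} + 2 m^{2}\right) = \frac{9}{7} + 2 m^{2}$)
$W{\left(u,g \right)} = \frac{9}{7} + 2 \left(2 - g\right)^{2}$
$W{\left(-3,6 \cdot 1 \right)} \left(-27 - 111\right) = \left(\frac{9}{7} + 2 \left(-2 + 6 \cdot 1\right)^{2}\right) \left(-27 - 111\right) = \left(\frac{9}{7} + 2 \left(-2 + 6\right)^{2}\right) \left(-138\right) = \left(\frac{9}{7} + 2 \cdot 4^{2}\right) \left(-138\right) = \left(\frac{9}{7} + 2 \cdot 16\right) \left(-138\right) = \left(\frac{9}{7} + 32\right) \left(-138\right) = \frac{233}{7} \left(-138\right) = - \frac{32154}{7}$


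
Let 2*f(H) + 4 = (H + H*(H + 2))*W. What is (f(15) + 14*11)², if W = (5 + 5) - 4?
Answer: 925444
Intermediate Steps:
W = 6 (W = 10 - 4 = 6)
f(H) = -2 + 3*H + 3*H*(2 + H) (f(H) = -2 + ((H + H*(H + 2))*6)/2 = -2 + ((H + H*(2 + H))*6)/2 = -2 + (6*H + 6*H*(2 + H))/2 = -2 + (3*H + 3*H*(2 + H)) = -2 + 3*H + 3*H*(2 + H))
(f(15) + 14*11)² = ((-2 + 3*15² + 9*15) + 14*11)² = ((-2 + 3*225 + 135) + 154)² = ((-2 + 675 + 135) + 154)² = (808 + 154)² = 962² = 925444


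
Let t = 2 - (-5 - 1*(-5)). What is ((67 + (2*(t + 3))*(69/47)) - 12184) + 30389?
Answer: 859474/47 ≈ 18287.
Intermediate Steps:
t = 2 (t = 2 - (-5 + 5) = 2 - 1*0 = 2 + 0 = 2)
((67 + (2*(t + 3))*(69/47)) - 12184) + 30389 = ((67 + (2*(2 + 3))*(69/47)) - 12184) + 30389 = ((67 + (2*5)*(69*(1/47))) - 12184) + 30389 = ((67 + 10*(69/47)) - 12184) + 30389 = ((67 + 690/47) - 12184) + 30389 = (3839/47 - 12184) + 30389 = -568809/47 + 30389 = 859474/47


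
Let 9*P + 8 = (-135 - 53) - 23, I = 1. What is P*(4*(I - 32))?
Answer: 9052/3 ≈ 3017.3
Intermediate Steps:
P = -73/3 (P = -8/9 + ((-135 - 53) - 23)/9 = -8/9 + (-188 - 23)/9 = -8/9 + (1/9)*(-211) = -8/9 - 211/9 = -73/3 ≈ -24.333)
P*(4*(I - 32)) = -292*(1 - 32)/3 = -292*(-31)/3 = -73/3*(-124) = 9052/3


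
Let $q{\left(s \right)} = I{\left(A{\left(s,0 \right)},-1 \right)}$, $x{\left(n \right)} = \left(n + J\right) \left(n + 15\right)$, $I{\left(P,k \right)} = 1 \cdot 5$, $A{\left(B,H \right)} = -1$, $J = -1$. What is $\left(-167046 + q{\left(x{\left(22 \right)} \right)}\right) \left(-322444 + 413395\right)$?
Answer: $-15192545991$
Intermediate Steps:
$I{\left(P,k \right)} = 5$
$x{\left(n \right)} = \left(-1 + n\right) \left(15 + n\right)$ ($x{\left(n \right)} = \left(n - 1\right) \left(n + 15\right) = \left(-1 + n\right) \left(15 + n\right)$)
$q{\left(s \right)} = 5$
$\left(-167046 + q{\left(x{\left(22 \right)} \right)}\right) \left(-322444 + 413395\right) = \left(-167046 + 5\right) \left(-322444 + 413395\right) = \left(-167041\right) 90951 = -15192545991$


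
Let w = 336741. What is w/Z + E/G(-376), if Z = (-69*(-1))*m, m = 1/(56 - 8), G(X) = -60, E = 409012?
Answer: 78466021/345 ≈ 2.2744e+5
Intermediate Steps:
m = 1/48 ≈ 0.020833
Z = 23/16 (Z = -69*(-1)*(1/48) = 69*(1/48) = 23/16 ≈ 1.4375)
w/Z + E/G(-376) = 336741/(23/16) + 409012/(-60) = 336741*(16/23) + 409012*(-1/60) = 5387856/23 - 102253/15 = 78466021/345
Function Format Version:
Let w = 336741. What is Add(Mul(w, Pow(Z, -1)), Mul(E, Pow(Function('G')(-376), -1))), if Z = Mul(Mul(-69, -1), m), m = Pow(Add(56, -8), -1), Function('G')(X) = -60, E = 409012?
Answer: Rational(78466021, 345) ≈ 2.2744e+5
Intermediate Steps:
m = Rational(1, 48) (m = Pow(48, -1) = Rational(1, 48) ≈ 0.020833)
Z = Rational(23, 16) (Z = Mul(Mul(-69, -1), Rational(1, 48)) = Mul(69, Rational(1, 48)) = Rational(23, 16) ≈ 1.4375)
Add(Mul(w, Pow(Z, -1)), Mul(E, Pow(Function('G')(-376), -1))) = Add(Mul(336741, Pow(Rational(23, 16), -1)), Mul(409012, Pow(-60, -1))) = Add(Mul(336741, Rational(16, 23)), Mul(409012, Rational(-1, 60))) = Add(Rational(5387856, 23), Rational(-102253, 15)) = Rational(78466021, 345)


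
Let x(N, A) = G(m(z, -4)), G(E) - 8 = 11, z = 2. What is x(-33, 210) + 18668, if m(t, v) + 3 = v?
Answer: 18687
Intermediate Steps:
m(t, v) = -3 + v
G(E) = 19 (G(E) = 8 + 11 = 19)
x(N, A) = 19
x(-33, 210) + 18668 = 19 + 18668 = 18687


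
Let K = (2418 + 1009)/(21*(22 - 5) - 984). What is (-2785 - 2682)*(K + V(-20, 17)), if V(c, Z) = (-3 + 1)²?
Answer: 456743/57 ≈ 8013.0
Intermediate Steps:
K = -3427/627 (K = 3427/(21*17 - 984) = 3427/(357 - 984) = 3427/(-627) = 3427*(-1/627) = -3427/627 ≈ -5.4657)
V(c, Z) = 4 (V(c, Z) = (-2)² = 4)
(-2785 - 2682)*(K + V(-20, 17)) = (-2785 - 2682)*(-3427/627 + 4) = -5467*(-919/627) = 456743/57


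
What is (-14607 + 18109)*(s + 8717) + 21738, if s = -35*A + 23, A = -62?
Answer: 38228558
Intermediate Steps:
s = 2193 (s = -35*(-62) + 23 = 2170 + 23 = 2193)
(-14607 + 18109)*(s + 8717) + 21738 = (-14607 + 18109)*(2193 + 8717) + 21738 = 3502*10910 + 21738 = 38206820 + 21738 = 38228558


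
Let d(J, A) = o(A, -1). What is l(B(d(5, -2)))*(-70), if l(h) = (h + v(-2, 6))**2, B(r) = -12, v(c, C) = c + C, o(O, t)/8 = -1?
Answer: -4480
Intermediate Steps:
o(O, t) = -8 (o(O, t) = 8*(-1) = -8)
v(c, C) = C + c
d(J, A) = -8
l(h) = (4 + h)**2 (l(h) = (h + (6 - 2))**2 = (h + 4)**2 = (4 + h)**2)
l(B(d(5, -2)))*(-70) = (4 - 12)**2*(-70) = (-8)**2*(-70) = 64*(-70) = -4480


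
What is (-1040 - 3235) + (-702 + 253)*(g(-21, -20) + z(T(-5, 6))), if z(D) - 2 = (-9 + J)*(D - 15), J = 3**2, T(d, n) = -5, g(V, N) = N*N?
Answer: -184773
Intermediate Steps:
g(V, N) = N**2
J = 9
z(D) = 2 (z(D) = 2 + (-9 + 9)*(D - 15) = 2 + 0*(-15 + D) = 2 + 0 = 2)
(-1040 - 3235) + (-702 + 253)*(g(-21, -20) + z(T(-5, 6))) = (-1040 - 3235) + (-702 + 253)*((-20)**2 + 2) = -4275 - 449*(400 + 2) = -4275 - 449*402 = -4275 - 180498 = -184773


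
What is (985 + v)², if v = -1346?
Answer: 130321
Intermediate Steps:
(985 + v)² = (985 - 1346)² = (-361)² = 130321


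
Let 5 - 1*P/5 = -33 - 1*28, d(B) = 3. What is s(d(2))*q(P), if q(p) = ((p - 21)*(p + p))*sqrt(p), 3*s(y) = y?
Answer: 203940*sqrt(330) ≈ 3.7048e+6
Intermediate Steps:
s(y) = y/3
P = 330 (P = 25 - 5*(-33 - 1*28) = 25 - 5*(-33 - 28) = 25 - 5*(-61) = 25 + 305 = 330)
q(p) = 2*p**(3/2)*(-21 + p) (q(p) = ((-21 + p)*(2*p))*sqrt(p) = (2*p*(-21 + p))*sqrt(p) = 2*p**(3/2)*(-21 + p))
s(d(2))*q(P) = ((1/3)*3)*(2*330**(3/2)*(-21 + 330)) = 1*(2*(330*sqrt(330))*309) = 1*(203940*sqrt(330)) = 203940*sqrt(330)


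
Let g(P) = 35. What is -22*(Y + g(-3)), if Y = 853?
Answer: -19536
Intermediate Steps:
-22*(Y + g(-3)) = -22*(853 + 35) = -22*888 = -19536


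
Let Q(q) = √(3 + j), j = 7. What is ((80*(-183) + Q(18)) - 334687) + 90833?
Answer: -258494 + √10 ≈ -2.5849e+5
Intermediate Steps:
Q(q) = √10 (Q(q) = √(3 + 7) = √10)
((80*(-183) + Q(18)) - 334687) + 90833 = ((80*(-183) + √10) - 334687) + 90833 = ((-14640 + √10) - 334687) + 90833 = (-349327 + √10) + 90833 = -258494 + √10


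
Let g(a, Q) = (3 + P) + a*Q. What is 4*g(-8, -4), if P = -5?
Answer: 120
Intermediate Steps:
g(a, Q) = -2 + Q*a (g(a, Q) = (3 - 5) + a*Q = -2 + Q*a)
4*g(-8, -4) = 4*(-2 - 4*(-8)) = 4*(-2 + 32) = 4*30 = 120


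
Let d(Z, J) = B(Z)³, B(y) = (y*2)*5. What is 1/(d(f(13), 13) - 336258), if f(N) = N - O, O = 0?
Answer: 1/1860742 ≈ 5.3742e-7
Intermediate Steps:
B(y) = 10*y (B(y) = (2*y)*5 = 10*y)
f(N) = N (f(N) = N - 1*0 = N + 0 = N)
d(Z, J) = 1000*Z³ (d(Z, J) = (10*Z)³ = 1000*Z³)
1/(d(f(13), 13) - 336258) = 1/(1000*13³ - 336258) = 1/(1000*2197 - 336258) = 1/(2197000 - 336258) = 1/1860742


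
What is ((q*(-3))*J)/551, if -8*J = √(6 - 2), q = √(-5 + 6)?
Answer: 3/2204 ≈ 0.0013612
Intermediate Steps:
q = 1 (q = √1 = 1)
J = -¼ (J = -√(6 - 2)/8 = -√4/8 = -⅛*2 = -¼ ≈ -0.25000)
((q*(-3))*J)/551 = ((1*(-3))*(-¼))/551 = -3*(-¼)*(1/551) = (¾)*(1/551) = 3/2204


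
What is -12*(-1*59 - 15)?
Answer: 888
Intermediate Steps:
-12*(-1*59 - 15) = -12*(-59 - 15) = -12*(-74) = 888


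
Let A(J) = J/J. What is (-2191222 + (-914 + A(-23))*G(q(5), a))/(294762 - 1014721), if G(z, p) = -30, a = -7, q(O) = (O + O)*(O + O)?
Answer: 2163832/719959 ≈ 3.0055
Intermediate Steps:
q(O) = 4*O² (q(O) = (2*O)*(2*O) = 4*O²)
A(J) = 1
(-2191222 + (-914 + A(-23))*G(q(5), a))/(294762 - 1014721) = (-2191222 + (-914 + 1)*(-30))/(294762 - 1014721) = (-2191222 - 913*(-30))/(-719959) = (-2191222 + 27390)*(-1/719959) = -2163832*(-1/719959) = 2163832/719959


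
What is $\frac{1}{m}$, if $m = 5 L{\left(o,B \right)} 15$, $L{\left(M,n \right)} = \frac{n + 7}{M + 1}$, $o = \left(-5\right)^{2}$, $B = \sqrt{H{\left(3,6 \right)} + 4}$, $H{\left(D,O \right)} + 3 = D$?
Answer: $\frac{26}{675} \approx 0.038519$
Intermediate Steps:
$H{\left(D,O \right)} = -3 + D$
$B = 2$ ($B = \sqrt{\left(-3 + 3\right) + 4} = \sqrt{0 + 4} = \sqrt{4} = 2$)
$o = 25$
$L{\left(M,n \right)} = \frac{7 + n}{1 + M}$
$m = \frac{675}{26}$ ($m = 5 \frac{7 + 2}{1 + 25} \cdot 15 = 5 \cdot \frac{1}{26} \cdot 9 \cdot 15 = 5 \cdot \frac{9}{26} \cdot 15 = \frac{45}{26} \cdot 15 = \frac{675}{26} \approx 25.962$)
$\frac{1}{m} = \frac{1}{\frac{675}{26}} = \frac{26}{675}$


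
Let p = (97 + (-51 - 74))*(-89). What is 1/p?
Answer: 1/2492 ≈ 0.00040128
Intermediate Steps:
p = 2492 (p = (97 - 125)*(-89) = -28*(-89) = 2492)
1/p = 1/2492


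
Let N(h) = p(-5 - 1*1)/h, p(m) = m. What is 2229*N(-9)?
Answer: 1486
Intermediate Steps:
N(h) = -6/h (N(h) = (-5 - 1*1)/h = (-5 - 1)/h = -6/h)
2229*N(-9) = 2229*(-6/(-9)) = 2229*(-6*(-⅑)) = 2229*(⅔) = 1486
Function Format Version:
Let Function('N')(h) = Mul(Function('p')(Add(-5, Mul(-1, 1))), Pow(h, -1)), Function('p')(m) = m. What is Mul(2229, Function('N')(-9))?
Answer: 1486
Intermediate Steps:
Function('N')(h) = Mul(-6, Pow(h, -1)) (Function('N')(h) = Mul(Add(-5, Mul(-1, 1)), Pow(h, -1)) = Mul(Add(-5, -1), Pow(h, -1)) = Mul(-6, Pow(h, -1)))
Mul(2229, Function('N')(-9)) = Mul(2229, Mul(-6, Pow(-9, -1))) = Mul(2229, Mul(-6, Rational(-1, 9))) = Mul(2229, Rational(2, 3)) = 1486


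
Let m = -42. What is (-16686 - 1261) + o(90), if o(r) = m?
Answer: -17989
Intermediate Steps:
o(r) = -42
(-16686 - 1261) + o(90) = (-16686 - 1261) - 42 = -17947 - 42 = -17989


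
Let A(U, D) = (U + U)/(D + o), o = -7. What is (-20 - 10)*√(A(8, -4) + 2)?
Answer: -30*√66/11 ≈ -22.156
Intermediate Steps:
A(U, D) = 2*U/(-7 + D) (A(U, D) = (U + U)/(D - 7) = (2*U)/(-7 + D) = 2*U/(-7 + D))
(-20 - 10)*√(A(8, -4) + 2) = (-20 - 10)*√(2*8/(-7 - 4) + 2) = -30*√(2*8/(-11) + 2) = -30*√(2*8*(-1/11) + 2) = -30*√(-16/11 + 2) = -30*√66/11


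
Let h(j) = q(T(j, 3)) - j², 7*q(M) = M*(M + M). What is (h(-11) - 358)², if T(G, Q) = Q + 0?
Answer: 11122225/49 ≈ 2.2698e+5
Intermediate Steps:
T(G, Q) = Q
q(M) = 2*M²/7 (q(M) = (M*(M + M))/7 = (M*(2*M))/7 = (2*M²)/7 = 2*M²/7)
h(j) = 18/7 - j² (h(j) = (2/7)*3² - j² = (2/7)*9 - j² = 18/7 - j²)
(h(-11) - 358)² = ((18/7 - 1*(-11)²) - 358)² = ((18/7 - 1*121) - 358)² = ((18/7 - 121) - 358)² = (-829/7 - 358)² = (-3335/7)² = 11122225/49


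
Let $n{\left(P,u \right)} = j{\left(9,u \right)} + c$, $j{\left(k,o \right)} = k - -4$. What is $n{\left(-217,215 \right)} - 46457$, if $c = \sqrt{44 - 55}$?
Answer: $-46444 + i \sqrt{11} \approx -46444.0 + 3.3166 i$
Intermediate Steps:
$j{\left(k,o \right)} = 4 + k$ ($j{\left(k,o \right)} = k + 4 = 4 + k$)
$c = i \sqrt{11}$ ($c = \sqrt{-11} = i \sqrt{11} \approx 3.3166 i$)
$n{\left(P,u \right)} = 13 + i \sqrt{11}$ ($n{\left(P,u \right)} = \left(4 + 9\right) + i \sqrt{11} = 13 + i \sqrt{11}$)
$n{\left(-217,215 \right)} - 46457 = \left(13 + i \sqrt{11}\right) - 46457 = -46444 + i \sqrt{11}$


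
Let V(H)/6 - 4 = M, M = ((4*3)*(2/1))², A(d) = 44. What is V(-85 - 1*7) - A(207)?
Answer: 3436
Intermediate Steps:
M = 576 (M = (12*(2*1))² = (12*2)² = 24² = 576)
V(H) = 3480 (V(H) = 24 + 6*576 = 24 + 3456 = 3480)
V(-85 - 1*7) - A(207) = 3480 - 1*44 = 3480 - 44 = 3436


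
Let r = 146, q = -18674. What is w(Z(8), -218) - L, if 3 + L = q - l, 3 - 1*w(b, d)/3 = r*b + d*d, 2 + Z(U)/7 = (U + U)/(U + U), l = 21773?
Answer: -99047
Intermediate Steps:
Z(U) = -7 (Z(U) = -14 + 7*((U + U)/(U + U)) = -14 + 7*((2*U)/((2*U))) = -14 + 7*((2*U)*(1/(2*U))) = -14 + 7*1 = -14 + 7 = -7)
w(b, d) = 9 - 438*b - 3*d² (w(b, d) = 9 - 3*(146*b + d*d) = 9 - 3*(146*b + d²) = 9 - 3*(d² + 146*b) = 9 + (-438*b - 3*d²) = 9 - 438*b - 3*d²)
L = -40450 (L = -3 + (-18674 - 1*21773) = -3 + (-18674 - 21773) = -3 - 40447 = -40450)
w(Z(8), -218) - L = (9 - 438*(-7) - 3*(-218)²) - 1*(-40450) = (9 + 3066 - 3*47524) + 40450 = (9 + 3066 - 142572) + 40450 = -139497 + 40450 = -99047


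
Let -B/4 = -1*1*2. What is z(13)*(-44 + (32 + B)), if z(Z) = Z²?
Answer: -676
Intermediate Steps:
B = 8 (B = -4*(-1*1)*2 = -(-4)*2 = -4*(-2) = 8)
z(13)*(-44 + (32 + B)) = 13²*(-44 + (32 + 8)) = 169*(-44 + 40) = 169*(-4) = -676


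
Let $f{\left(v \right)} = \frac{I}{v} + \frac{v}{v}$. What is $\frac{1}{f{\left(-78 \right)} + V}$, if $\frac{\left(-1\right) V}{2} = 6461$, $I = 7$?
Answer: $- \frac{78}{1007845} \approx -7.7393 \cdot 10^{-5}$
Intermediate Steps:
$V = -12922$ ($V = \left(-2\right) 6461 = -12922$)
$f{\left(v \right)} = 1 + \frac{7}{v}$ ($f{\left(v \right)} = \frac{7}{v} + \frac{v}{v} = \frac{7}{v} + 1 = 1 + \frac{7}{v}$)
$\frac{1}{f{\left(-78 \right)} + V} = \frac{1}{\frac{7 - 78}{-78} - 12922} = \frac{1}{\left(- \frac{1}{78}\right) \left(-71\right) - 12922} = \frac{1}{\frac{71}{78} - 12922} = \frac{1}{- \frac{1007845}{78}} = - \frac{78}{1007845}$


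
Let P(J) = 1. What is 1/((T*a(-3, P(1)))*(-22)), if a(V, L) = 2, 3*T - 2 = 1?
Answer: -1/44 ≈ -0.022727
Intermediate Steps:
T = 1 (T = ⅔ + (⅓)*1 = ⅔ + ⅓ = 1)
1/((T*a(-3, P(1)))*(-22)) = 1/((1*2)*(-22)) = 1/(2*(-22)) = 1/(-44) = -1/44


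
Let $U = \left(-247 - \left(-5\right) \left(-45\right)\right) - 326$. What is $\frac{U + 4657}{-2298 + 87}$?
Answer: $- \frac{3859}{2211} \approx -1.7454$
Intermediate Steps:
$U = -798$ ($U = \left(-247 - 225\right) - 326 = -472 - 326 = -798$)
$\frac{U + 4657}{-2298 + 87} = \frac{-798 + 4657}{-2298 + 87} = \frac{3859}{-2211} = 3859 \left(- \frac{1}{2211}\right) = - \frac{3859}{2211}$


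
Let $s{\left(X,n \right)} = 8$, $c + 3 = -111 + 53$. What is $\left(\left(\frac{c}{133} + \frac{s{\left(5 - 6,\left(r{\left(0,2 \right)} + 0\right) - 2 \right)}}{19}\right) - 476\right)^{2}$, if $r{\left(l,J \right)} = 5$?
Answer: $\frac{4008535969}{17689} \approx 2.2661 \cdot 10^{5}$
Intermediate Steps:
$c = -61$ ($c = -3 + \left(-111 + 53\right) = -3 - 58 = -61$)
$\left(\left(\frac{c}{133} + \frac{s{\left(5 - 6,\left(r{\left(0,2 \right)} + 0\right) - 2 \right)}}{19}\right) - 476\right)^{2} = \left(\left(- \frac{61}{133} + \frac{8}{19}\right) - 476\right)^{2} = \left(- \frac{5}{133} - 476\right)^{2} = \left(- \frac{63313}{133}\right)^{2} = \frac{4008535969}{17689}$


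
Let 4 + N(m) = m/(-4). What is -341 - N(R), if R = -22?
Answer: -685/2 ≈ -342.50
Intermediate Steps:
N(m) = -4 - m/4 (N(m) = -4 + m/(-4) = -4 + m*(-¼) = -4 - m/4)
-341 - N(R) = -341 - (-4 - ¼*(-22)) = -341 - (-4 + 11/2) = -341 - 1*3/2 = -341 - 3/2 = -685/2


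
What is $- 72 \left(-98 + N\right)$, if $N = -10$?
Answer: $7776$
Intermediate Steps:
$- 72 \left(-98 + N\right) = - 72 \left(-98 - 10\right) = \left(-72\right) \left(-108\right) = 7776$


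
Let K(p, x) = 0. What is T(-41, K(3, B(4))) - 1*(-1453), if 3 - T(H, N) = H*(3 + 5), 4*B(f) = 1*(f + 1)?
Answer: 1784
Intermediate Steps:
B(f) = ¼ + f/4 (B(f) = (1*(f + 1))/4 = (1*(1 + f))/4 = (1 + f)/4 = ¼ + f/4)
T(H, N) = 3 - 8*H (T(H, N) = 3 - H*(3 + 5) = 3 - H*8 = 3 - 8*H)
T(-41, K(3, B(4))) - 1*(-1453) = (3 - 8*(-41)) - 1*(-1453) = (3 + 328) + 1453 = 331 + 1453 = 1784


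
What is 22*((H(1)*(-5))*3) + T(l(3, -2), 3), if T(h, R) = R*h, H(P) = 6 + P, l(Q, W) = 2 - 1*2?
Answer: -2310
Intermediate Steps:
l(Q, W) = 0 (l(Q, W) = 2 - 2 = 0)
22*((H(1)*(-5))*3) + T(l(3, -2), 3) = 22*(((6 + 1)*(-5))*3) + 3*0 = 22*((7*(-5))*3) + 0 = 22*(-35*3) + 0 = 22*(-105) + 0 = -2310 + 0 = -2310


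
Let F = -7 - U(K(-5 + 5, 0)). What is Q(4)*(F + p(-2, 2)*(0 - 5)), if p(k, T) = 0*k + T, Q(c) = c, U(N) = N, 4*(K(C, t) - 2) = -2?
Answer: -74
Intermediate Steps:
K(C, t) = 3/2 (K(C, t) = 2 + (¼)*(-2) = 2 - ½ = 3/2)
F = -17/2 (F = -7 - 1*3/2 = -7 - 3/2 = -17/2 ≈ -8.5000)
p(k, T) = T (p(k, T) = 0 + T = T)
Q(4)*(F + p(-2, 2)*(0 - 5)) = 4*(-17/2 + 2*(0 - 5)) = 4*(-17/2 + 2*(-5)) = 4*(-17/2 - 10) = 4*(-37/2) = -74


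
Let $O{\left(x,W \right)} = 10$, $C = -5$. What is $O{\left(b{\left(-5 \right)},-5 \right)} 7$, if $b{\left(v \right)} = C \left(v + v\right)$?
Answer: $70$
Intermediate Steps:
$b{\left(v \right)} = - 10 v$ ($b{\left(v \right)} = - 5 \left(v + v\right) = - 5 \cdot 2 v = - 10 v$)
$O{\left(b{\left(-5 \right)},-5 \right)} 7 = 10 \cdot 7 = 70$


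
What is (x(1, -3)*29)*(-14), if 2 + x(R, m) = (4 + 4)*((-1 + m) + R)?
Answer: 10556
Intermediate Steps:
x(R, m) = -10 + 8*R + 8*m (x(R, m) = -2 + (4 + 4)*((-1 + m) + R) = -2 + 8*(-1 + R + m) = -2 + (-8 + 8*R + 8*m) = -10 + 8*R + 8*m)
(x(1, -3)*29)*(-14) = ((-10 + 8*1 + 8*(-3))*29)*(-14) = ((-10 + 8 - 24)*29)*(-14) = -26*29*(-14) = -754*(-14) = 10556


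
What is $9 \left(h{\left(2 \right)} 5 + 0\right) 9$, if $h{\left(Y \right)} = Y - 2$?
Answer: $0$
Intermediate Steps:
$h{\left(Y \right)} = -2 + Y$
$9 \left(h{\left(2 \right)} 5 + 0\right) 9 = 9 \left(\left(-2 + 2\right) 5 + 0\right) 9 = 9 \left(0 \cdot 5 + 0\right) 9 = 9 \left(0 + 0\right) 9 = 9 \cdot 0 \cdot 9 = 0 \cdot 9 = 0$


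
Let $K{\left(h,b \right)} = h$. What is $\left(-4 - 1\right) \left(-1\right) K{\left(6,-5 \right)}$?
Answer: $30$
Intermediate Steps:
$\left(-4 - 1\right) \left(-1\right) K{\left(6,-5 \right)} = \left(-4 - 1\right) \left(-1\right) 6 = \left(-5\right) \left(-1\right) 6 = 5 \cdot 6 = 30$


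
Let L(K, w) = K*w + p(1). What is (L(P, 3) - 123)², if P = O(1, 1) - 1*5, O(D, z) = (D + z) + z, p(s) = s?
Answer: 16384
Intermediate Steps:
O(D, z) = D + 2*z
P = -2 (P = (1 + 2*1) - 1*5 = (1 + 2) - 5 = 3 - 5 = -2)
L(K, w) = 1 + K*w (L(K, w) = K*w + 1 = 1 + K*w)
(L(P, 3) - 123)² = ((1 - 2*3) - 123)² = ((1 - 6) - 123)² = (-5 - 123)² = (-128)² = 16384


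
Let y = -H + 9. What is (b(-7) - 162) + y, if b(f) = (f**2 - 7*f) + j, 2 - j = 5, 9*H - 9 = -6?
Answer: -175/3 ≈ -58.333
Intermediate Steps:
H = 1/3 (H = 1 + (1/9)*(-6) = 1 - 2/3 = 1/3 ≈ 0.33333)
j = -3 (j = 2 - 1*5 = 2 - 5 = -3)
y = 26/3 (y = -1*1/3 + 9 = -1/3 + 9 = 26/3 ≈ 8.6667)
b(f) = -3 + f**2 - 7*f (b(f) = (f**2 - 7*f) - 3 = -3 + f**2 - 7*f)
(b(-7) - 162) + y = ((-3 + (-7)**2 - 7*(-7)) - 162) + 26/3 = ((-3 + 49 + 49) - 162) + 26/3 = (95 - 162) + 26/3 = -67 + 26/3 = -175/3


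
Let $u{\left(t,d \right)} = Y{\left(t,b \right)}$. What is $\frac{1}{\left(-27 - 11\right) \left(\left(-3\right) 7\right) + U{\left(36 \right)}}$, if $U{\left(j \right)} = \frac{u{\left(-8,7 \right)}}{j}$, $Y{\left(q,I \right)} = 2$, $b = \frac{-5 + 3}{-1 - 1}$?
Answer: $\frac{18}{14365} \approx 0.001253$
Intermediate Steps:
$b = 1$ ($b = - \frac{2}{-2} = \left(-2\right) \left(- \frac{1}{2}\right) = 1$)
$u{\left(t,d \right)} = 2$
$U{\left(j \right)} = \frac{2}{j}$
$\frac{1}{\left(-27 - 11\right) \left(\left(-3\right) 7\right) + U{\left(36 \right)}} = \frac{1}{\left(-27 - 11\right) \left(\left(-3\right) 7\right) + \frac{2}{36}} = \frac{1}{\left(-38\right) \left(-21\right) + 2 \cdot \frac{1}{36}} = \frac{1}{798 + \frac{1}{18}} = \frac{1}{\frac{14365}{18}} = \frac{18}{14365}$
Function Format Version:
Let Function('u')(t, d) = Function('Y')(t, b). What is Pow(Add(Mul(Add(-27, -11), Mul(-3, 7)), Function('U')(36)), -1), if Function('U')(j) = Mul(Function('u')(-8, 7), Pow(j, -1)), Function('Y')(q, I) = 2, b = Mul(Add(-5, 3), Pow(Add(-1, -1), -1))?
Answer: Rational(18, 14365) ≈ 0.0012530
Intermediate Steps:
b = 1 (b = Mul(-2, Pow(-2, -1)) = Mul(-2, Rational(-1, 2)) = 1)
Function('u')(t, d) = 2
Function('U')(j) = Mul(2, Pow(j, -1))
Pow(Add(Mul(Add(-27, -11), Mul(-3, 7)), Function('U')(36)), -1) = Pow(Add(Mul(Add(-27, -11), Mul(-3, 7)), Mul(2, Pow(36, -1))), -1) = Pow(Add(Mul(-38, -21), Mul(2, Rational(1, 36))), -1) = Pow(Add(798, Rational(1, 18)), -1) = Pow(Rational(14365, 18), -1) = Rational(18, 14365)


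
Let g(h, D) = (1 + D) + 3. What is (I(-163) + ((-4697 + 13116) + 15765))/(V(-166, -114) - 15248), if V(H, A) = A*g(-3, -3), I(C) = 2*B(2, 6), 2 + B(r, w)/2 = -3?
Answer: -12082/7681 ≈ -1.5730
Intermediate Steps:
g(h, D) = 4 + D
B(r, w) = -10 (B(r, w) = -4 + 2*(-3) = -4 - 6 = -10)
I(C) = -20 (I(C) = 2*(-10) = -20)
V(H, A) = A (V(H, A) = A*(4 - 3) = A*1 = A)
(I(-163) + ((-4697 + 13116) + 15765))/(V(-166, -114) - 15248) = (-20 + ((-4697 + 13116) + 15765))/(-114 - 15248) = (-20 + (8419 + 15765))/(-15362) = (-20 + 24184)*(-1/15362) = 24164*(-1/15362) = -12082/7681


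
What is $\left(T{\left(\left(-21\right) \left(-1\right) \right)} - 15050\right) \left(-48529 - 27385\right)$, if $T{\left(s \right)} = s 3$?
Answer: $1137723118$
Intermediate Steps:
$T{\left(s \right)} = 3 s$
$\left(T{\left(\left(-21\right) \left(-1\right) \right)} - 15050\right) \left(-48529 - 27385\right) = \left(3 \left(\left(-21\right) \left(-1\right)\right) - 15050\right) \left(-48529 - 27385\right) = \left(3 \cdot 21 - 15050\right) \left(-75914\right) = \left(63 - 15050\right) \left(-75914\right) = \left(-14987\right) \left(-75914\right) = 1137723118$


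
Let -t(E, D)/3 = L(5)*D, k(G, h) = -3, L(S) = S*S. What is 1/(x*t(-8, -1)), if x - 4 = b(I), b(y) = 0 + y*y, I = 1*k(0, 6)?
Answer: 1/975 ≈ 0.0010256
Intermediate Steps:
L(S) = S**2
I = -3 (I = 1*(-3) = -3)
b(y) = y**2 (b(y) = 0 + y**2 = y**2)
t(E, D) = -75*D (t(E, D) = -3*5**2*D = -75*D)
x = 13 (x = 4 + (-3)**2 = 4 + 9 = 13)
1/(x*t(-8, -1)) = 1/(13*(-75*(-1))) = 1/(13*75) = 1/975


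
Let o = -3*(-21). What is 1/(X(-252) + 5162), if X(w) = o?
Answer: 1/5225 ≈ 0.00019139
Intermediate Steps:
o = 63
X(w) = 63
1/(X(-252) + 5162) = 1/(63 + 5162) = 1/5225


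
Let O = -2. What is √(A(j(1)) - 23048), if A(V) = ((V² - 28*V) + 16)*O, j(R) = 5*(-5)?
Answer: I*√25730 ≈ 160.41*I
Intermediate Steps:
j(R) = -25
A(V) = -32 - 2*V² + 56*V (A(V) = ((V² - 28*V) + 16)*(-2) = (16 + V² - 28*V)*(-2) = -32 - 2*V² + 56*V)
√(A(j(1)) - 23048) = √((-32 - 2*(-25)² + 56*(-25)) - 23048) = √((-32 - 2*625 - 1400) - 23048) = √((-32 - 1250 - 1400) - 23048) = √(-2682 - 23048) = √(-25730) = I*√25730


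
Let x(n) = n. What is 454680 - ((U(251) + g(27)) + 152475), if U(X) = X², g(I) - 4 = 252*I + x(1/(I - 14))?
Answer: 3021147/13 ≈ 2.3240e+5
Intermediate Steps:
g(I) = 4 + 1/(-14 + I) + 252*I (g(I) = 4 + (252*I + 1/(I - 14)) = 4 + (252*I + 1/(-14 + I)) = 4 + (1/(-14 + I) + 252*I) = 4 + 1/(-14 + I) + 252*I)
454680 - ((U(251) + g(27)) + 152475) = 454680 - ((251² + (-55 - 3524*27 + 252*27²)/(-14 + 27)) + 152475) = 454680 - ((63001 + (-55 - 95148 + 252*729)/13) + 152475) = 454680 - ((63001 + (-55 - 95148 + 183708)/13) + 152475) = 454680 - ((63001 + (1/13)*88505) + 152475) = 454680 - ((63001 + 88505/13) + 152475) = 454680 - (907518/13 + 152475) = 454680 - 1*2889693/13 = 454680 - 2889693/13 = 3021147/13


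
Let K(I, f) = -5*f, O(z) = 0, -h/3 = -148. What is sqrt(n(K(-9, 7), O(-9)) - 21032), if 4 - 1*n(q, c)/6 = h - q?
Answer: I*sqrt(23882) ≈ 154.54*I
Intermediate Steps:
h = 444 (h = -3*(-148) = 444)
n(q, c) = -2640 + 6*q (n(q, c) = 24 - 6*(444 - q) = 24 + (-2664 + 6*q) = -2640 + 6*q)
sqrt(n(K(-9, 7), O(-9)) - 21032) = sqrt((-2640 + 6*(-5*7)) - 21032) = sqrt((-2640 + 6*(-35)) - 21032) = sqrt((-2640 - 210) - 21032) = sqrt(-2850 - 21032) = sqrt(-23882) = I*sqrt(23882)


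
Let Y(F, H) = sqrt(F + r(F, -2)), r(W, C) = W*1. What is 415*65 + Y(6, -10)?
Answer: 26975 + 2*sqrt(3) ≈ 26978.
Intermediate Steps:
r(W, C) = W
Y(F, H) = sqrt(2)*sqrt(F) (Y(F, H) = sqrt(F + F) = sqrt(2*F) = sqrt(2)*sqrt(F))
415*65 + Y(6, -10) = 415*65 + sqrt(2)*sqrt(6) = 26975 + 2*sqrt(3)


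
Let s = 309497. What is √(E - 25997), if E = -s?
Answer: I*√335494 ≈ 579.22*I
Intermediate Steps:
E = -309497 (E = -1*309497 = -309497)
√(E - 25997) = √(-309497 - 25997) = √(-335494) = I*√335494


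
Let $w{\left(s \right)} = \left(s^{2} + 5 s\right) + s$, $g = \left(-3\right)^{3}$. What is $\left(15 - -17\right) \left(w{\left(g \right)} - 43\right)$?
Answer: $16768$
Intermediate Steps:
$g = -27$
$w{\left(s \right)} = s^{2} + 6 s$
$\left(15 - -17\right) \left(w{\left(g \right)} - 43\right) = \left(15 - -17\right) \left(- 27 \left(6 - 27\right) - 43\right) = \left(15 + 17\right) \left(\left(-27\right) \left(-21\right) - 43\right) = 32 \left(567 - 43\right) = 32 \cdot 524 = 16768$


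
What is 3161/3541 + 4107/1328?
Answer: 18740695/4702448 ≈ 3.9853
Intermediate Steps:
3161/3541 + 4107/1328 = 18740695/4702448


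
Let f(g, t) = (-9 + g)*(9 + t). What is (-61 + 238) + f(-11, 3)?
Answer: -63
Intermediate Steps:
(-61 + 238) + f(-11, 3) = (-61 + 238) + (-81 - 9*3 + 9*(-11) - 11*3) = 177 + (-81 - 27 - 99 - 33) = 177 - 240 = -63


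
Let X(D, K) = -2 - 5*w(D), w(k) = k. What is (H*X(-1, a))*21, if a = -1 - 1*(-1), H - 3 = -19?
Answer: -1008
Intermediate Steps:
H = -16 (H = 3 - 19 = -16)
a = 0 (a = -1 + 1 = 0)
X(D, K) = -2 - 5*D
(H*X(-1, a))*21 = -16*(-2 - 5*(-1))*21 = -16*(-2 + 5)*21 = -16*3*21 = -48*21 = -1008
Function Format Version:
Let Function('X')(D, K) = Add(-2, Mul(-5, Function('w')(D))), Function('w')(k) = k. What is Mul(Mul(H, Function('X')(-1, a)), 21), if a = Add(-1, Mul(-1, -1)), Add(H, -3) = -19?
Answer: -1008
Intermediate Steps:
H = -16 (H = Add(3, -19) = -16)
a = 0 (a = Add(-1, 1) = 0)
Function('X')(D, K) = Add(-2, Mul(-5, D))
Mul(Mul(H, Function('X')(-1, a)), 21) = Mul(Mul(-16, Add(-2, Mul(-5, -1))), 21) = Mul(Mul(-16, Add(-2, 5)), 21) = Mul(Mul(-16, 3), 21) = Mul(-48, 21) = -1008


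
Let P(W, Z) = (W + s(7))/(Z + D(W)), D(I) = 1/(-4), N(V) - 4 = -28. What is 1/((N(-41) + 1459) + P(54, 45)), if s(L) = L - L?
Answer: 179/257081 ≈ 0.00069628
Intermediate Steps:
s(L) = 0
N(V) = -24 (N(V) = 4 - 28 = -24)
D(I) = -¼
P(W, Z) = W/(-¼ + Z) (P(W, Z) = (W + 0)/(Z - ¼) = W/(-¼ + Z))
1/((N(-41) + 1459) + P(54, 45)) = 1/((-24 + 1459) + 4*54/(-1 + 4*45)) = 1/(1435 + 4*54/(-1 + 180)) = 1/(1435 + 4*54/179) = 1/(1435 + 4*54*(1/179)) = 1/(1435 + 216/179) = 1/(257081/179) = 179/257081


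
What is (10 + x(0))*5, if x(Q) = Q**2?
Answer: 50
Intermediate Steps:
(10 + x(0))*5 = (10 + 0**2)*5 = (10 + 0)*5 = 10*5 = 50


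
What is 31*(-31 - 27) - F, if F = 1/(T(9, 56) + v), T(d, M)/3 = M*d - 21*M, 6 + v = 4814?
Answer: -5020017/2792 ≈ -1798.0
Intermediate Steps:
v = 4808 (v = -6 + 4814 = 4808)
T(d, M) = -63*M + 3*M*d (T(d, M) = 3*(M*d - 21*M) = 3*(-21*M + M*d) = -63*M + 3*M*d)
F = 1/2792 (F = 1/(3*56*(-21 + 9) + 4808) = 1/(3*56*(-12) + 4808) = 1/(-2016 + 4808) = 1/2792 ≈ 0.00035817)
31*(-31 - 27) - F = 31*(-31 - 27) - 1*1/2792 = 31*(-58) - 1/2792 = -1798 - 1/2792 = -5020017/2792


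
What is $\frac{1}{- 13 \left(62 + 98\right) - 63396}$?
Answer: $- \frac{1}{65476} \approx -1.5273 \cdot 10^{-5}$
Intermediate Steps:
$\frac{1}{- 13 \left(62 + 98\right) - 63396} = \frac{1}{\left(-13\right) 160 - 63396} = \frac{1}{-2080 - 63396} = \frac{1}{-65476} = - \frac{1}{65476}$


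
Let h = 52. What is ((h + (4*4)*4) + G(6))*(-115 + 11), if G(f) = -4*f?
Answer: -9568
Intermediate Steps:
((h + (4*4)*4) + G(6))*(-115 + 11) = ((52 + (4*4)*4) - 4*6)*(-115 + 11) = ((52 + 16*4) - 24)*(-104) = ((52 + 64) - 24)*(-104) = (116 - 24)*(-104) = 92*(-104) = -9568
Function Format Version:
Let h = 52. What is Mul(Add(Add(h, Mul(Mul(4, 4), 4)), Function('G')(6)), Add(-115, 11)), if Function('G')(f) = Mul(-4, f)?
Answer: -9568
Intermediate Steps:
Mul(Add(Add(h, Mul(Mul(4, 4), 4)), Function('G')(6)), Add(-115, 11)) = Mul(Add(Add(52, Mul(Mul(4, 4), 4)), Mul(-4, 6)), Add(-115, 11)) = Mul(Add(Add(52, Mul(16, 4)), -24), -104) = Mul(Add(Add(52, 64), -24), -104) = Mul(Add(116, -24), -104) = Mul(92, -104) = -9568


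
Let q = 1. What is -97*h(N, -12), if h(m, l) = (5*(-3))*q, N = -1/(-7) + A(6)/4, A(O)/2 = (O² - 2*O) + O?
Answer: 1455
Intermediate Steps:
A(O) = -2*O + 2*O² (A(O) = 2*((O² - 2*O) + O) = 2*(O² - O) = -2*O + 2*O²)
N = 106/7 (N = -1/(-7) + (2*6*(-1 + 6))/4 = -1*(-⅐) + (2*6*5)*(¼) = ⅐ + 60*(¼) = ⅐ + 15 = 106/7 ≈ 15.143)
h(m, l) = -15 (h(m, l) = (5*(-3))*1 = -15*1 = -15)
-97*h(N, -12) = -97*(-15) = 1455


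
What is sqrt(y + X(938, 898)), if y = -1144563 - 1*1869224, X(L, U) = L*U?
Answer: I*sqrt(2171463) ≈ 1473.6*I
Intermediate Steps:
y = -3013787 (y = -1144563 - 1869224 = -3013787)
sqrt(y + X(938, 898)) = sqrt(-3013787 + 938*898) = sqrt(-3013787 + 842324) = sqrt(-2171463) = I*sqrt(2171463)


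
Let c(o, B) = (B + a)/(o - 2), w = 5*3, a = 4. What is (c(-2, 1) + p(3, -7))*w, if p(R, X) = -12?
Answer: -795/4 ≈ -198.75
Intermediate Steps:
w = 15
c(o, B) = (4 + B)/(-2 + o) (c(o, B) = (B + 4)/(o - 2) = (4 + B)/(-2 + o))
(c(-2, 1) + p(3, -7))*w = ((4 + 1)/(-2 - 2) - 12)*15 = (5/(-4) - 12)*15 = (-¼*5 - 12)*15 = (-5/4 - 12)*15 = -53/4*15 = -795/4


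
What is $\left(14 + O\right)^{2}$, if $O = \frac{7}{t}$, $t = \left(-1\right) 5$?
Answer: $\frac{3969}{25} \approx 158.76$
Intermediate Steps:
$t = -5$
$O = - \frac{7}{5}$ ($O = \frac{7}{-5} = 7 \left(- \frac{1}{5}\right) = - \frac{7}{5} \approx -1.4$)
$\left(14 + O\right)^{2} = \left(14 - \frac{7}{5}\right)^{2} = \left(\frac{63}{5}\right)^{2} = \frac{3969}{25}$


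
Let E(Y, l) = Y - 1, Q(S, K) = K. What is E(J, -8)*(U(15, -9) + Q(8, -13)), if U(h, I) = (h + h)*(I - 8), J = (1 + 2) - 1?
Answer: -523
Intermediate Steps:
J = 2 (J = 3 - 1 = 2)
U(h, I) = 2*h*(-8 + I) (U(h, I) = (2*h)*(-8 + I) = 2*h*(-8 + I))
E(Y, l) = -1 + Y
E(J, -8)*(U(15, -9) + Q(8, -13)) = (-1 + 2)*(2*15*(-8 - 9) - 13) = 1*(2*15*(-17) - 13) = 1*(-510 - 13) = 1*(-523) = -523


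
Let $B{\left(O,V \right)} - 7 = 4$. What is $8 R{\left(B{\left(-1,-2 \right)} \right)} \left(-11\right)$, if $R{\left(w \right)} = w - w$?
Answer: $0$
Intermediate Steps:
$B{\left(O,V \right)} = 11$ ($B{\left(O,V \right)} = 7 + 4 = 11$)
$R{\left(w \right)} = 0$
$8 R{\left(B{\left(-1,-2 \right)} \right)} \left(-11\right) = 8 \cdot 0 \left(-11\right) = 0 \left(-11\right) = 0$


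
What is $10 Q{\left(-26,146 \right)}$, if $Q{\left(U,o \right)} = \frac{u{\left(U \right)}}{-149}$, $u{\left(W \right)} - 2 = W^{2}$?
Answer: $- \frac{6780}{149} \approx -45.503$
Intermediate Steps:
$u{\left(W \right)} = 2 + W^{2}$
$Q{\left(U,o \right)} = - \frac{2}{149} - \frac{U^{2}}{149}$ ($Q{\left(U,o \right)} = \frac{2 + U^{2}}{-149} = \left(2 + U^{2}\right) \left(- \frac{1}{149}\right) = - \frac{2}{149} - \frac{U^{2}}{149}$)
$10 Q{\left(-26,146 \right)} = 10 \left(- \frac{2}{149} - \frac{\left(-26\right)^{2}}{149}\right) = 10 \left(- \frac{2}{149} - \frac{676}{149}\right) = 10 \left(- \frac{678}{149}\right) = - \frac{6780}{149}$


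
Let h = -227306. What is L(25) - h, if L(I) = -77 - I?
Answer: 227204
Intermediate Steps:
L(25) - h = (-77 - 1*25) - 1*(-227306) = (-77 - 25) + 227306 = -102 + 227306 = 227204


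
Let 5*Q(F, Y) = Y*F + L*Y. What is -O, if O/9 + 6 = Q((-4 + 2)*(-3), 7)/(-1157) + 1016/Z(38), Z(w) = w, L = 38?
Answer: -20460942/109915 ≈ -186.15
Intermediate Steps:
Q(F, Y) = 38*Y/5 + F*Y/5 (Q(F, Y) = (Y*F + 38*Y)/5 = (F*Y + 38*Y)/5 = (38*Y + F*Y)/5 = 38*Y/5 + F*Y/5)
O = 20460942/109915 (O = -54 + 9*(((⅕)*7*(38 + (-4 + 2)*(-3)))/(-1157) + 1016/38) = -54 + 9*(((⅕)*7*(38 - 2*(-3)))*(-1/1157) + 1016*(1/38)) = -54 + 9*(((⅕)*7*(38 + 6))*(-1/1157) + 508/19) = -54 + 9*(((⅕)*7*44)*(-1/1157) + 508/19) = -54 + 9*((308/5)*(-1/1157) + 508/19) = -54 + 9*(-308/5785 + 508/19) = -54 + 9*(2932928/109915) = -54 + 26396352/109915 = 20460942/109915 ≈ 186.15)
-O = -1*20460942/109915 = -20460942/109915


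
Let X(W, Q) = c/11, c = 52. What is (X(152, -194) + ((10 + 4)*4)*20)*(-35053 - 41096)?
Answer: -942115428/11 ≈ -8.5647e+7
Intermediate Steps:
X(W, Q) = 52/11
(X(152, -194) + ((10 + 4)*4)*20)*(-35053 - 41096) = (52/11 + ((10 + 4)*4)*20)*(-35053 - 41096) = (52/11 + (14*4)*20)*(-76149) = (52/11 + 56*20)*(-76149) = (52/11 + 1120)*(-76149) = (12372/11)*(-76149) = -942115428/11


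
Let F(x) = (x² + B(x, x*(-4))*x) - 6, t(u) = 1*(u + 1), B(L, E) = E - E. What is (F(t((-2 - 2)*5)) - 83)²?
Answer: 73984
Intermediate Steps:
B(L, E) = 0
t(u) = 1 + u (t(u) = 1*(1 + u) = 1 + u)
F(x) = -6 + x² (F(x) = (x² + 0*x) - 6 = (x² + 0) - 6 = x² - 6 = -6 + x²)
(F(t((-2 - 2)*5)) - 83)² = ((-6 + (1 + (-2 - 2)*5)²) - 83)² = ((-6 + (1 - 4*5)²) - 83)² = ((-6 + (1 - 20)²) - 83)² = ((-6 + (-19)²) - 83)² = ((-6 + 361) - 83)² = (355 - 83)² = 272² = 73984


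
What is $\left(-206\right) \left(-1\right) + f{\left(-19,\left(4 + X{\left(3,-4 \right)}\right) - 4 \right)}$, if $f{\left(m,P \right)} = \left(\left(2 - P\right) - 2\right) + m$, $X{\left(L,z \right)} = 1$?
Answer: $186$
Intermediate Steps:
$f{\left(m,P \right)} = m - P$ ($f{\left(m,P \right)} = \left(\left(2 - P\right) - 2\right) + m = - P + m = m - P$)
$\left(-206\right) \left(-1\right) + f{\left(-19,\left(4 + X{\left(3,-4 \right)}\right) - 4 \right)} = \left(-206\right) \left(-1\right) - 20 = 206 - 20 = 186$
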